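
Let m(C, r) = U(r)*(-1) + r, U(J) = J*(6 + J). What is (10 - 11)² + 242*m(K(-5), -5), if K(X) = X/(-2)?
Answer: 1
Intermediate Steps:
K(X) = -X/2 (K(X) = X*(-½) = -X/2)
m(C, r) = r - r*(6 + r) (m(C, r) = (r*(6 + r))*(-1) + r = -r*(6 + r) + r = r - r*(6 + r))
(10 - 11)² + 242*m(K(-5), -5) = (10 - 11)² + 242*(-5*(-5 - 1*(-5))) = (-1)² + 242*(-5*(-5 + 5)) = 1 + 242*(-5*0) = 1 + 242*0 = 1 + 0 = 1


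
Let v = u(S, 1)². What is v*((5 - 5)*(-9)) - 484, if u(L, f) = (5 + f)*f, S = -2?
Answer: -484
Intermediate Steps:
u(L, f) = f*(5 + f)
v = 36 (v = (1*(5 + 1))² = (1*6)² = 6² = 36)
v*((5 - 5)*(-9)) - 484 = 36*((5 - 5)*(-9)) - 484 = 36*(0*(-9)) - 484 = 36*0 - 484 = 0 - 484 = -484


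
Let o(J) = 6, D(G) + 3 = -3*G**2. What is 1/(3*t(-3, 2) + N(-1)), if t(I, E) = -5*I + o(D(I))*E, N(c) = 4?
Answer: 1/85 ≈ 0.011765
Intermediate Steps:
D(G) = -3 - 3*G**2
t(I, E) = -5*I + 6*E
1/(3*t(-3, 2) + N(-1)) = 1/(3*(-5*(-3) + 6*2) + 4) = 1/(3*(15 + 12) + 4) = 1/(3*27 + 4) = 1/(81 + 4) = 1/85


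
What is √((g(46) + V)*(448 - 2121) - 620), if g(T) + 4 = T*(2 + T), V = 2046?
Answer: I*√7110870 ≈ 2666.6*I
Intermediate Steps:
g(T) = -4 + T*(2 + T)
√((g(46) + V)*(448 - 2121) - 620) = √(((-4 + 46² + 2*46) + 2046)*(448 - 2121) - 620) = √(((-4 + 2116 + 92) + 2046)*(-1673) - 620) = √((2204 + 2046)*(-1673) - 620) = √(4250*(-1673) - 620) = √(-7110250 - 620) = √(-7110870) = I*√7110870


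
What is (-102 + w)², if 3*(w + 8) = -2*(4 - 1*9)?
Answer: 102400/9 ≈ 11378.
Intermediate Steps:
w = -14/3 (w = -8 + (-2*(4 - 1*9))/3 = -8 + (-2*(4 - 9))/3 = -8 + (-2*(-5))/3 = -8 + (⅓)*10 = -8 + 10/3 = -14/3 ≈ -4.6667)
(-102 + w)² = (-102 - 14/3)² = (-320/3)² = 102400/9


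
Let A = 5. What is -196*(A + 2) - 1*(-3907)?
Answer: 2535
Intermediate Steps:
-196*(A + 2) - 1*(-3907) = -196*(5 + 2) - 1*(-3907) = -196*7 + 3907 = -1372 + 3907 = 2535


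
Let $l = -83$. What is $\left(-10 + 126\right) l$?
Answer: $-9628$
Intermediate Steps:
$\left(-10 + 126\right) l = \left(-10 + 126\right) \left(-83\right) = 116 \left(-83\right) = -9628$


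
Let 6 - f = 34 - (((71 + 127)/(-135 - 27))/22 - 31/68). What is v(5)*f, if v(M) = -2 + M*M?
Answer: -401327/612 ≈ -655.76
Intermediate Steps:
v(M) = -2 + M**2
f = -17449/612 (f = 6 - (34 - (((71 + 127)/(-135 - 27))/22 - 31/68)) = 6 - (34 - ((198/(-162))*(1/22) - 31*1/68)) = 6 - (34 - ((198*(-1/162))*(1/22) - 31/68)) = 6 - (34 - (-11/9*1/22 - 31/68)) = 6 - (34 - (-1/18 - 31/68)) = 6 - (34 - 1*(-313/612)) = 6 - (34 + 313/612) = 6 - 1*21121/612 = 6 - 21121/612 = -17449/612 ≈ -28.511)
v(5)*f = (-2 + 5**2)*(-17449/612) = (-2 + 25)*(-17449/612) = 23*(-17449/612) = -401327/612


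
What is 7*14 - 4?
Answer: 94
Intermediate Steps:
7*14 - 4 = 98 - 4 = 94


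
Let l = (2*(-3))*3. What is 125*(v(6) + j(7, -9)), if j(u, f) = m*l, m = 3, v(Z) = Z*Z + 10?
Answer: -1000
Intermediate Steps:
v(Z) = 10 + Z² (v(Z) = Z² + 10 = 10 + Z²)
l = -18 (l = -6*3 = -18)
j(u, f) = -54 (j(u, f) = 3*(-18) = -54)
125*(v(6) + j(7, -9)) = 125*((10 + 6²) - 54) = 125*((10 + 36) - 54) = 125*(46 - 54) = 125*(-8) = -1000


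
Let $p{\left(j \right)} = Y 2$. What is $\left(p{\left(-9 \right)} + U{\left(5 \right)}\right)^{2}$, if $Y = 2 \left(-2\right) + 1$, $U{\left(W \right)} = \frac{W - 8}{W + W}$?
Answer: $\frac{3969}{100} \approx 39.69$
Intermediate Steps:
$U{\left(W \right)} = \frac{-8 + W}{2 W}$
$Y = -3$ ($Y = -4 + 1 = -3$)
$p{\left(j \right)} = -6$ ($p{\left(j \right)} = \left(-3\right) 2 = -6$)
$\left(p{\left(-9 \right)} + U{\left(5 \right)}\right)^{2} = \left(-6 + \frac{-8 + 5}{2 \cdot 5}\right)^{2} = \left(-6 + \frac{1}{2} \cdot \frac{1}{5} \left(-3\right)\right)^{2} = \left(-6 - \frac{3}{10}\right)^{2} = \left(- \frac{63}{10}\right)^{2} = \frac{3969}{100}$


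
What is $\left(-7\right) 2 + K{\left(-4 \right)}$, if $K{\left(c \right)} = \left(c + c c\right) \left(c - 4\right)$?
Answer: $-110$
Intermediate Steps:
$K{\left(c \right)} = \left(-4 + c\right) \left(c + c^{2}\right)$ ($K{\left(c \right)} = \left(c + c^{2}\right) \left(-4 + c\right) = \left(-4 + c\right) \left(c + c^{2}\right)$)
$\left(-7\right) 2 + K{\left(-4 \right)} = \left(-7\right) 2 - 4 \left(-4 + \left(-4\right)^{2} - -12\right) = -14 - 4 \left(-4 + 16 + 12\right) = -14 - 96 = -110$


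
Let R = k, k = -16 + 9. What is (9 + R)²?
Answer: 4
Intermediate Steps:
k = -7
R = -7
(9 + R)² = (9 - 7)² = 2² = 4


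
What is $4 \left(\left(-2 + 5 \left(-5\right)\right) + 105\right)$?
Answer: $312$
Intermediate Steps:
$4 \left(\left(-2 + 5 \left(-5\right)\right) + 105\right) = 4 \left(\left(-2 - 25\right) + 105\right) = 4 \left(-27 + 105\right) = 4 \cdot 78 = 312$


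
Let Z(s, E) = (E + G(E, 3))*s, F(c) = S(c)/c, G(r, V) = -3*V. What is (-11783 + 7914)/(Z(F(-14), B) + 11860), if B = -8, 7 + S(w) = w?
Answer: -7738/23669 ≈ -0.32693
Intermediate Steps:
S(w) = -7 + w
F(c) = (-7 + c)/c
Z(s, E) = s*(-9 + E) (Z(s, E) = (E - 3*3)*s = (E - 9)*s = (-9 + E)*s = s*(-9 + E))
(-11783 + 7914)/(Z(F(-14), B) + 11860) = (-11783 + 7914)/(((-7 - 14)/(-14))*(-9 - 8) + 11860) = -3869/(-1/14*(-21)*(-17) + 11860) = -3869/((3/2)*(-17) + 11860) = -3869/(-51/2 + 11860) = -3869/23669/2 = -3869*2/23669 = -7738/23669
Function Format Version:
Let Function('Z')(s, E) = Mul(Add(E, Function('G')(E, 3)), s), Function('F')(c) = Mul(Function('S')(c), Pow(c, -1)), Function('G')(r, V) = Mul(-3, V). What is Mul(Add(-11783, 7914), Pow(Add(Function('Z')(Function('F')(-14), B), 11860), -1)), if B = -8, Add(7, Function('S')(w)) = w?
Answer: Rational(-7738, 23669) ≈ -0.32693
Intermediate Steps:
Function('S')(w) = Add(-7, w)
Function('F')(c) = Mul(Pow(c, -1), Add(-7, c)) (Function('F')(c) = Mul(Add(-7, c), Pow(c, -1)) = Mul(Pow(c, -1), Add(-7, c)))
Function('Z')(s, E) = Mul(s, Add(-9, E)) (Function('Z')(s, E) = Mul(Add(E, Mul(-3, 3)), s) = Mul(Add(E, -9), s) = Mul(Add(-9, E), s) = Mul(s, Add(-9, E)))
Mul(Add(-11783, 7914), Pow(Add(Function('Z')(Function('F')(-14), B), 11860), -1)) = Mul(Add(-11783, 7914), Pow(Add(Mul(Mul(Pow(-14, -1), Add(-7, -14)), Add(-9, -8)), 11860), -1)) = Mul(-3869, Pow(Add(Mul(Mul(Rational(-1, 14), -21), -17), 11860), -1)) = Mul(-3869, Pow(Add(Mul(Rational(3, 2), -17), 11860), -1)) = Mul(-3869, Pow(Add(Rational(-51, 2), 11860), -1)) = Mul(-3869, Pow(Rational(23669, 2), -1)) = Mul(-3869, Rational(2, 23669)) = Rational(-7738, 23669)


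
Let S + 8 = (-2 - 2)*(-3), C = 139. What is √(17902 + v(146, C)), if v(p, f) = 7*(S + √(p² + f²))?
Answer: √(17930 + 7*√40637) ≈ 139.07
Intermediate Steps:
S = 4 (S = -8 + (-2 - 2)*(-3) = -8 - 4*(-3) = -8 + 12 = 4)
v(p, f) = 28 + 7*√(f² + p²) (v(p, f) = 7*(4 + √(p² + f²)) = 7*(4 + √(f² + p²)) = 28 + 7*√(f² + p²))
√(17902 + v(146, C)) = √(17902 + (28 + 7*√(139² + 146²))) = √(17902 + (28 + 7*√(19321 + 21316))) = √(17902 + (28 + 7*√40637)) = √(17930 + 7*√40637)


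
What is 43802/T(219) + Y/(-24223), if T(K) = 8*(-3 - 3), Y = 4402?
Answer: -530613571/581352 ≈ -912.72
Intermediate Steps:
T(K) = -48 (T(K) = 8*(-6) = -48)
43802/T(219) + Y/(-24223) = 43802/(-48) + 4402/(-24223) = 43802*(-1/48) + 4402*(-1/24223) = -21901/24 - 4402/24223 = -530613571/581352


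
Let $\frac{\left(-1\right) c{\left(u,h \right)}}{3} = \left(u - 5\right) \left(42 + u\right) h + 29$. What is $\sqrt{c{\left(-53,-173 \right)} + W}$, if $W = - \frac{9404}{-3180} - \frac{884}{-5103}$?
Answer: $\frac{2 \sqrt{207602885504945}}{50085} \approx 575.36$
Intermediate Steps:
$c{\left(u,h \right)} = -87 - 3 h \left(-5 + u\right) \left(42 + u\right)$ ($c{\left(u,h \right)} = - 3 \left(\left(u - 5\right) \left(42 + u\right) h + 29\right) = - 3 \left(\left(-5 + u\right) \left(42 + u\right) h + 29\right) = - 3 \left(h \left(-5 + u\right) \left(42 + u\right) + 29\right) = - 3 \left(29 + h \left(-5 + u\right) \left(42 + u\right)\right) = -87 - 3 h \left(-5 + u\right) \left(42 + u\right)$)
$W = \frac{4233311}{1352295}$ ($W = \left(-9404\right) \left(- \frac{1}{3180}\right) - - \frac{884}{5103} = \frac{2351}{795} + \frac{884}{5103} = \frac{4233311}{1352295} \approx 3.1305$)
$\sqrt{c{\left(-53,-173 \right)} + W} = \sqrt{\left(-87 + 630 \left(-173\right) - \left(-19203\right) \left(-53\right) - - 519 \left(-53\right)^{2}\right) + \frac{4233311}{1352295}} = \sqrt{\left(-87 - 108990 - 1017759 - \left(-519\right) 2809\right) + \frac{4233311}{1352295}} = \sqrt{\left(-87 - 108990 - 1017759 + 1457871\right) + \frac{4233311}{1352295}} = \sqrt{331035 + \frac{4233311}{1352295}} = \sqrt{\frac{447661208636}{1352295}} = \frac{2 \sqrt{207602885504945}}{50085}$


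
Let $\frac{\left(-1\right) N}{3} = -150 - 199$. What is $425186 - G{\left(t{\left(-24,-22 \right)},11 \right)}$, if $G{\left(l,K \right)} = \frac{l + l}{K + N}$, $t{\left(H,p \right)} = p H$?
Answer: $\frac{224922866}{529} \approx 4.2519 \cdot 10^{5}$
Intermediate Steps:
$N = 1047$ ($N = - 3 \left(-150 - 199\right) = \left(-3\right) \left(-349\right) = 1047$)
$t{\left(H,p \right)} = H p$
$G{\left(l,K \right)} = \frac{2 l}{1047 + K}$ ($G{\left(l,K \right)} = \frac{l + l}{K + 1047} = \frac{2 l}{1047 + K}$)
$425186 - G{\left(t{\left(-24,-22 \right)},11 \right)} = 425186 - \frac{2 \left(\left(-24\right) \left(-22\right)\right)}{1047 + 11} = 425186 - 2 \cdot 528 \cdot \frac{1}{1058} = 425186 - \frac{528}{529} = \frac{224922866}{529}$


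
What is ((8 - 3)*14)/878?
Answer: 35/439 ≈ 0.079727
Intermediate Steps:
((8 - 3)*14)/878 = (5*14)*(1/878) = 70*(1/878) = 35/439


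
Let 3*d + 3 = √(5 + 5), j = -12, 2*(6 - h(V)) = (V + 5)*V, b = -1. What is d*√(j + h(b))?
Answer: 2*I*(-3 + √10)/3 ≈ 0.10819*I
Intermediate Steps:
h(V) = 6 - V*(5 + V)/2 (h(V) = 6 - (V + 5)*V/2 = 6 - (5 + V)*V/2 = 6 - V*(5 + V)/2)
d = -1 + √10/3 (d = -1 + √(5 + 5)/3 = -1 + √10/3 ≈ 0.054093)
d*√(j + h(b)) = (-1 + √10/3)*√(-12 + (6 - 5/2*(-1) - ½*(-1)²)) = (-1 + √10/3)*√(-12 + (6 + 5/2 - ½*1)) = (-1 + √10/3)*√(-12 + (6 + 5/2 - ½)) = (-1 + √10/3)*√(-12 + 8) = (-1 + √10/3)*√(-4) = (-1 + √10/3)*(2*I) = 2*I*(-1 + √10/3)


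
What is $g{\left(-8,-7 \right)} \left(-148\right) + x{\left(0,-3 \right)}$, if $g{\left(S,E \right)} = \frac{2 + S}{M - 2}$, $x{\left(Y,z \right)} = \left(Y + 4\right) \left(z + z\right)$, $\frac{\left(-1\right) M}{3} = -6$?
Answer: $\frac{63}{2} \approx 31.5$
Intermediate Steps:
$M = 18$ ($M = \left(-3\right) \left(-6\right) = 18$)
$x{\left(Y,z \right)} = 2 z \left(4 + Y\right)$ ($x{\left(Y,z \right)} = \left(4 + Y\right) 2 z = 2 z \left(4 + Y\right)$)
$g{\left(S,E \right)} = \frac{1}{8} + \frac{S}{16}$ ($g{\left(S,E \right)} = \frac{2 + S}{18 - 2} = \frac{2 + S}{16} = \left(2 + S\right) \frac{1}{16} = \frac{1}{8} + \frac{S}{16}$)
$g{\left(-8,-7 \right)} \left(-148\right) + x{\left(0,-3 \right)} = \left(\frac{1}{8} + \frac{1}{16} \left(-8\right)\right) \left(-148\right) + 2 \left(-3\right) \left(4 + 0\right) = \left(\frac{1}{8} - \frac{1}{2}\right) \left(-148\right) + 2 \left(-3\right) 4 = \left(- \frac{3}{8}\right) \left(-148\right) - 24 = \frac{111}{2} - 24 = \frac{63}{2}$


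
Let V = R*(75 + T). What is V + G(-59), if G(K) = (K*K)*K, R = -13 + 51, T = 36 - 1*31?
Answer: -202339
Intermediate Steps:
T = 5 (T = 36 - 31 = 5)
R = 38
G(K) = K³ (G(K) = K²*K = K³)
V = 3040 (V = 38*(75 + 5) = 38*80 = 3040)
V + G(-59) = 3040 + (-59)³ = 3040 - 205379 = -202339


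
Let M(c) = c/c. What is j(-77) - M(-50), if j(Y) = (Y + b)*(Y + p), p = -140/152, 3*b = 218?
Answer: 12793/38 ≈ 336.66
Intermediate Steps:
b = 218/3 (b = (⅓)*218 = 218/3 ≈ 72.667)
p = -35/38 (p = -140*1/152 = -35/38 ≈ -0.92105)
j(Y) = (-35/38 + Y)*(218/3 + Y) (j(Y) = (Y + 218/3)*(Y - 35/38) = (218/3 + Y)*(-35/38 + Y) = (-35/38 + Y)*(218/3 + Y))
M(c) = 1
j(-77) - M(-50) = (-3815/57 + (-77)² + (8179/114)*(-77)) - 1*1 = (-3815/57 + 5929 - 629783/114) - 1 = 12831/38 - 1 = 12793/38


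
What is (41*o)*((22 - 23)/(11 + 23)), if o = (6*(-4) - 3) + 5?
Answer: 451/17 ≈ 26.529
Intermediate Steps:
o = -22 (o = (-24 - 3) + 5 = -27 + 5 = -22)
(41*o)*((22 - 23)/(11 + 23)) = (41*(-22))*((22 - 23)/(11 + 23)) = -(-902)/34 = -902*(-1/34) = 451/17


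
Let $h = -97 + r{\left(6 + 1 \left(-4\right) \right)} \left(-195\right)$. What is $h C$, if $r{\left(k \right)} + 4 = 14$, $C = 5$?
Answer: $-10235$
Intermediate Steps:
$r{\left(k \right)} = 10$ ($r{\left(k \right)} = -4 + 14 = 10$)
$h = -2047$ ($h = -97 + 10 \left(-195\right) = -97 - 1950 = -2047$)
$h C = \left(-2047\right) 5 = -10235$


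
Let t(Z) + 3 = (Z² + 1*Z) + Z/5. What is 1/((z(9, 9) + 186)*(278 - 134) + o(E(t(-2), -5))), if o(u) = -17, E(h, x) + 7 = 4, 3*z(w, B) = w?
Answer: 1/27199 ≈ 3.6766e-5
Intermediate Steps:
z(w, B) = w/3
t(Z) = -3 + Z² + 6*Z/5 (t(Z) = -3 + ((Z² + 1*Z) + Z/5) = -3 + ((Z² + Z) + Z*(⅕)) = -3 + ((Z + Z²) + Z/5) = -3 + (Z² + 6*Z/5) = -3 + Z² + 6*Z/5)
E(h, x) = -3 (E(h, x) = -7 + 4 = -3)
1/((z(9, 9) + 186)*(278 - 134) + o(E(t(-2), -5))) = 1/(((⅓)*9 + 186)*(278 - 134) - 17) = 1/((3 + 186)*144 - 17) = 1/(189*144 - 17) = 1/(27216 - 17) = 1/27199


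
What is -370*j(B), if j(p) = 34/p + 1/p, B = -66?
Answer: 6475/33 ≈ 196.21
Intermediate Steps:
j(p) = 35/p (j(p) = 34/p + 1/p = 35/p)
-370*j(B) = -12950/(-66) = -12950*(-1)/66 = -370*(-35/66) = 6475/33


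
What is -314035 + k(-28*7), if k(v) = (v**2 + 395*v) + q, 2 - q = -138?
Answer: -352899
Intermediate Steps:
q = 140 (q = 2 - 1*(-138) = 2 + 138 = 140)
k(v) = 140 + v**2 + 395*v (k(v) = (v**2 + 395*v) + 140 = 140 + v**2 + 395*v)
-314035 + k(-28*7) = -314035 + (140 + (-28*7)**2 + 395*(-28*7)) = -314035 + (140 + (-196)**2 + 395*(-196)) = -314035 + (140 + 38416 - 77420) = -314035 - 38864 = -352899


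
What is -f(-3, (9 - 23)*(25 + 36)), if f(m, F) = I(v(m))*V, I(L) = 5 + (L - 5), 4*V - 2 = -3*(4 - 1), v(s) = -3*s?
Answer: 63/4 ≈ 15.750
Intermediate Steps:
V = -7/4 (V = ½ + (-3*(4 - 1))/4 = ½ + (-3*3)/4 = ½ + (¼)*(-9) = ½ - 9/4 = -7/4 ≈ -1.7500)
I(L) = L (I(L) = 5 + (-5 + L) = L)
f(m, F) = 21*m/4 (f(m, F) = -3*m*(-7/4) = 21*m/4)
-f(-3, (9 - 23)*(25 + 36)) = -21*(-3)/4 = -1*(-63/4) = 63/4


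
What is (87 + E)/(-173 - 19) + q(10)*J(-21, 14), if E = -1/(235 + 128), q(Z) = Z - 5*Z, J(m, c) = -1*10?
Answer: 6961705/17424 ≈ 399.55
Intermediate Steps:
J(m, c) = -10
q(Z) = -4*Z
E = -1/363 ≈ -0.0027548
(87 + E)/(-173 - 19) + q(10)*J(-21, 14) = (87 - 1/363)/(-173 - 19) - 4*10*(-10) = (31580/363)/(-192) - 40*(-10) = (31580/363)*(-1/192) + 400 = -7895/17424 + 400 = 6961705/17424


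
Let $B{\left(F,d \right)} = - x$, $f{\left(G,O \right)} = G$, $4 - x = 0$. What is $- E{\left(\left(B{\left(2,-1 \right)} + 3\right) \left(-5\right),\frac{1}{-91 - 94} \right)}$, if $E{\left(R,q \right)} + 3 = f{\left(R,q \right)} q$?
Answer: $\frac{112}{37} \approx 3.027$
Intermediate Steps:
$x = 4$ ($x = 4 - 0 = 4 + 0 = 4$)
$B{\left(F,d \right)} = -4$ ($B{\left(F,d \right)} = \left(-1\right) 4 = -4$)
$E{\left(R,q \right)} = -3 + R q$
$- E{\left(\left(B{\left(2,-1 \right)} + 3\right) \left(-5\right),\frac{1}{-91 - 94} \right)} = - (-3 + \frac{\left(-4 + 3\right) \left(-5\right)}{-91 - 94}) = - (-3 + \frac{\left(-1\right) \left(-5\right)}{-185}) = - (-3 + 5 \left(- \frac{1}{185}\right)) = - (-3 - \frac{1}{37}) = \left(-1\right) \left(- \frac{112}{37}\right) = \frac{112}{37}$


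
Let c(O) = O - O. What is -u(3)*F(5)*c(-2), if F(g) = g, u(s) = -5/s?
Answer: 0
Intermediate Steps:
c(O) = 0
-u(3)*F(5)*c(-2) = --5/3*5*0 = --5*⅓*5*0 = -(-5/3*5)*0 = -(-25)*0/3 = -1*0 = 0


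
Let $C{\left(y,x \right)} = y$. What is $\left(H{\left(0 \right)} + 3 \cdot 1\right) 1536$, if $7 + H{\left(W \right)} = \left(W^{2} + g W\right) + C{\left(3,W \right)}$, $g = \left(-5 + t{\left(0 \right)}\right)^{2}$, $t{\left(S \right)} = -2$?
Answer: $-1536$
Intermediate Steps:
$g = 49$ ($g = \left(-5 - 2\right)^{2} = \left(-7\right)^{2} = 49$)
$H{\left(W \right)} = -4 + W^{2} + 49 W$ ($H{\left(W \right)} = -7 + \left(\left(W^{2} + 49 W\right) + 3\right) = -7 + \left(3 + W^{2} + 49 W\right) = -4 + W^{2} + 49 W$)
$\left(H{\left(0 \right)} + 3 \cdot 1\right) 1536 = \left(\left(-4 + 0^{2} + 49 \cdot 0\right) + 3 \cdot 1\right) 1536 = \left(\left(-4 + 0 + 0\right) + 3\right) 1536 = \left(-4 + 3\right) 1536 = \left(-1\right) 1536 = -1536$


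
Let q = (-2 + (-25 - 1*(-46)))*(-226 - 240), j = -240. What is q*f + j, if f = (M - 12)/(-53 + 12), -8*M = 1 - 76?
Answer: -132327/164 ≈ -806.87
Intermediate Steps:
M = 75/8 (M = -(1 - 76)/8 = -⅛*(-75) = 75/8 ≈ 9.3750)
f = 21/328 (f = (75/8 - 12)/(-53 + 12) = -21/8/(-41) = -21/8*(-1/41) = 21/328 ≈ 0.064024)
q = -8854 (q = (-2 + (-25 + 46))*(-466) = (-2 + 21)*(-466) = 19*(-466) = -8854)
q*f + j = -8854*21/328 - 240 = -92967/164 - 240 = -132327/164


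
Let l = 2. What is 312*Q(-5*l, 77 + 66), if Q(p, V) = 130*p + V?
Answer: -360984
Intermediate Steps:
Q(p, V) = V + 130*p
312*Q(-5*l, 77 + 66) = 312*((77 + 66) + 130*(-5*2)) = 312*(143 + 130*(-10)) = 312*(143 - 1300) = 312*(-1157) = -360984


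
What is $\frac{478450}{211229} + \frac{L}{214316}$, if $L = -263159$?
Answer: $\frac{46952677789}{45269754364} \approx 1.0372$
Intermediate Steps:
$\frac{478450}{211229} + \frac{L}{214316} = \frac{478450}{211229} - \frac{263159}{214316} = \frac{46952677789}{45269754364}$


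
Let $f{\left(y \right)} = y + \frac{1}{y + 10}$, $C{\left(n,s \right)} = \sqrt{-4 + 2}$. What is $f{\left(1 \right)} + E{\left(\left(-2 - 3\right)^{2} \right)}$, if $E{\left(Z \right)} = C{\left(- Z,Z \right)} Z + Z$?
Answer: $\frac{287}{11} + 25 i \sqrt{2} \approx 26.091 + 35.355 i$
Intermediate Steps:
$C{\left(n,s \right)} = i \sqrt{2}$ ($C{\left(n,s \right)} = \sqrt{-2} = i \sqrt{2}$)
$E{\left(Z \right)} = Z + i Z \sqrt{2}$ ($E{\left(Z \right)} = i \sqrt{2} Z + Z = i Z \sqrt{2} + Z = Z + i Z \sqrt{2}$)
$f{\left(y \right)} = y + \frac{1}{10 + y}$
$f{\left(1 \right)} + E{\left(\left(-2 - 3\right)^{2} \right)} = \frac{1 + 1^{2} + 10 \cdot 1}{10 + 1} + \left(-2 - 3\right)^{2} \left(1 + i \sqrt{2}\right) = \frac{1 + 1 + 10}{11} + \left(-5\right)^{2} \left(1 + i \sqrt{2}\right) = \frac{1}{11} \cdot 12 + 25 \left(1 + i \sqrt{2}\right) = \frac{12}{11} + \left(25 + 25 i \sqrt{2}\right) = \frac{287}{11} + 25 i \sqrt{2}$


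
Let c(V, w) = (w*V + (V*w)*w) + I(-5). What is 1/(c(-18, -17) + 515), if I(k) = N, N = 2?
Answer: -1/4379 ≈ -0.00022836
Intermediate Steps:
I(k) = 2
c(V, w) = 2 + V*w + V*w**2 (c(V, w) = (w*V + (V*w)*w) + 2 = (V*w + V*w**2) + 2 = 2 + V*w + V*w**2)
1/(c(-18, -17) + 515) = 1/((2 - 18*(-17) - 18*(-17)**2) + 515) = 1/((2 + 306 - 18*289) + 515) = 1/((2 + 306 - 5202) + 515) = 1/(-4894 + 515) = 1/(-4379) = -1/4379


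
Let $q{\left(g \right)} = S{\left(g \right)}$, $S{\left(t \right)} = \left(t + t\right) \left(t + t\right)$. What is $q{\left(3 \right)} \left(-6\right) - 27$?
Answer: $-243$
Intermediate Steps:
$S{\left(t \right)} = 4 t^{2}$ ($S{\left(t \right)} = 2 t 2 t = 4 t^{2}$)
$q{\left(g \right)} = 4 g^{2}$
$q{\left(3 \right)} \left(-6\right) - 27 = 4 \cdot 3^{2} \left(-6\right) - 27 = 4 \cdot 9 \left(-6\right) - 27 = 36 \left(-6\right) - 27 = -216 - 27 = -243$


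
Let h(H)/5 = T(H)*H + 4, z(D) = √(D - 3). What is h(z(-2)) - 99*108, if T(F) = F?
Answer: -10697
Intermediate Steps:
z(D) = √(-3 + D)
h(H) = 20 + 5*H² (h(H) = 5*(H*H + 4) = 5*(H² + 4) = 5*(4 + H²) = 20 + 5*H²)
h(z(-2)) - 99*108 = (20 + 5*(√(-3 - 2))²) - 99*108 = (20 + 5*(√(-5))²) - 10692 = (20 + 5*(I*√5)²) - 10692 = (20 + 5*(-5)) - 10692 = (20 - 25) - 10692 = -5 - 10692 = -10697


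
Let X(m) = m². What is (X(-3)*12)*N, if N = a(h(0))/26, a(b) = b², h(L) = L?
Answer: 0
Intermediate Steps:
N = 0 (N = 0²/26 = 0*(1/26) = 0)
(X(-3)*12)*N = ((-3)²*12)*0 = (9*12)*0 = 108*0 = 0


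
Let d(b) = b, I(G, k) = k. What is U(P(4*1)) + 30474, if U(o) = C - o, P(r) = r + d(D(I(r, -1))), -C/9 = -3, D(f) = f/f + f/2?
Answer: 60993/2 ≈ 30497.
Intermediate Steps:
D(f) = 1 + f/2 (D(f) = 1 + f*(1/2) = 1 + f/2)
C = 27 (C = -9*(-3) = 27)
P(r) = 1/2 + r (P(r) = r + (1 + (1/2)*(-1)) = r + (1 - 1/2) = r + 1/2 = 1/2 + r)
U(o) = 27 - o
U(P(4*1)) + 30474 = (27 - (1/2 + 4*1)) + 30474 = (27 - (1/2 + 4)) + 30474 = (27 - 1*9/2) + 30474 = (27 - 9/2) + 30474 = 45/2 + 30474 = 60993/2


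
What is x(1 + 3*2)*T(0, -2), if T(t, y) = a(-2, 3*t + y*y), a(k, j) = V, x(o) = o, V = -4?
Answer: -28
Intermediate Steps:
a(k, j) = -4
T(t, y) = -4
x(1 + 3*2)*T(0, -2) = (1 + 3*2)*(-4) = (1 + 6)*(-4) = 7*(-4) = -28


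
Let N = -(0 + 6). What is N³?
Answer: -216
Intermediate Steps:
N = -6 (N = -1*6 = -6)
N³ = (-6)³ = -216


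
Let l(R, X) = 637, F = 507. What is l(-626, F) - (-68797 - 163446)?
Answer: 232880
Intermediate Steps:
l(-626, F) - (-68797 - 163446) = 637 - (-68797 - 163446) = 637 - 1*(-232243) = 637 + 232243 = 232880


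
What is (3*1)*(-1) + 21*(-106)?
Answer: -2229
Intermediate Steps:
(3*1)*(-1) + 21*(-106) = 3*(-1) - 2226 = -3 - 2226 = -2229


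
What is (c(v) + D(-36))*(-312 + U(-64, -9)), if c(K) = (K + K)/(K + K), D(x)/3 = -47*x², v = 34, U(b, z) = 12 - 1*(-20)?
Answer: 51165800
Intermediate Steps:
U(b, z) = 32 (U(b, z) = 12 + 20 = 32)
D(x) = -141*x² (D(x) = 3*(-47*x²) = -141*x²)
c(K) = 1 (c(K) = (2*K)/((2*K)) = (2*K)*(1/(2*K)) = 1)
(c(v) + D(-36))*(-312 + U(-64, -9)) = (1 - 141*(-36)²)*(-312 + 32) = (1 - 141*1296)*(-280) = (1 - 182736)*(-280) = -182735*(-280) = 51165800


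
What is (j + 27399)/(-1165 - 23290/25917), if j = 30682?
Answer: -1505285277/30216595 ≈ -49.817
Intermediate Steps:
(j + 27399)/(-1165 - 23290/25917) = (30682 + 27399)/(-1165 - 23290/25917) = 58081/(-1165 - 23290*1/25917) = 58081/(-1165 - 23290/25917) = 58081/(-30216595/25917) = 58081*(-25917/30216595) = -1505285277/30216595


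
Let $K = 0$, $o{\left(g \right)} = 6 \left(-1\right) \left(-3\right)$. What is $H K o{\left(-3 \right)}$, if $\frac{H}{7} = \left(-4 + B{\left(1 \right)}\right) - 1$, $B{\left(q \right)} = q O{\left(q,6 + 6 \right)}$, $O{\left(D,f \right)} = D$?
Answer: $0$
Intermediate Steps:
$o{\left(g \right)} = 18$ ($o{\left(g \right)} = \left(-6\right) \left(-3\right) = 18$)
$B{\left(q \right)} = q^{2}$ ($B{\left(q \right)} = q q = q^{2}$)
$H = -28$ ($H = 7 \left(\left(-4 + 1^{2}\right) - 1\right) = 7 \left(\left(-4 + 1\right) - 1\right) = 7 \left(-3 - 1\right) = 7 \left(-4\right) = -28$)
$H K o{\left(-3 \right)} = \left(-28\right) 0 \cdot 18 = 0 \cdot 18 = 0$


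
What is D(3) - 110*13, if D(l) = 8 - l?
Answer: -1425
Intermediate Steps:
D(3) - 110*13 = (8 - 1*3) - 110*13 = (8 - 3) - 1430 = 5 - 1430 = -1425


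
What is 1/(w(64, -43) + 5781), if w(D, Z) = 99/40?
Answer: 40/231339 ≈ 0.00017291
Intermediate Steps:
w(D, Z) = 99/40 (w(D, Z) = 99*(1/40) = 99/40)
1/(w(64, -43) + 5781) = 1/(99/40 + 5781) = 1/(231339/40) = 40/231339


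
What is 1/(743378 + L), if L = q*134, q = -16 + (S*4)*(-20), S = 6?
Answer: 1/676914 ≈ 1.4773e-6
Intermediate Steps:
q = -496 (q = -16 + (6*4)*(-20) = -16 + 24*(-20) = -16 - 480 = -496)
L = -66464 (L = -496*134 = -66464)
1/(743378 + L) = 1/(743378 - 66464) = 1/676914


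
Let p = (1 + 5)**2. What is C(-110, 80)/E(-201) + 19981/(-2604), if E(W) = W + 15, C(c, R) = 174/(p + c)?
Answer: -23809/3108 ≈ -7.6606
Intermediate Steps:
p = 36 (p = 6**2 = 36)
C(c, R) = 174/(36 + c)
E(W) = 15 + W
C(-110, 80)/E(-201) + 19981/(-2604) = (174/(36 - 110))/(15 - 201) + 19981/(-2604) = (174/(-74))/(-186) + 19981*(-1/2604) = (174*(-1/74))*(-1/186) - 19981/2604 = -87/37*(-1/186) - 19981/2604 = 29/2294 - 19981/2604 = -23809/3108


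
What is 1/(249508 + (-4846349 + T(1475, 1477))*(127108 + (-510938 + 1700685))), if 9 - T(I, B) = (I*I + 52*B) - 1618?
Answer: -1/9345918530597 ≈ -1.0700e-13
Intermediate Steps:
T(I, B) = 1627 - I² - 52*B (T(I, B) = 9 - ((I*I + 52*B) - 1618) = 9 - ((I² + 52*B) - 1618) = 9 - (-1618 + I² + 52*B) = 9 + (1618 - I² - 52*B) = 1627 - I² - 52*B)
1/(249508 + (-4846349 + T(1475, 1477))*(127108 + (-510938 + 1700685))) = 1/(249508 + (-4846349 + (1627 - 1*1475² - 52*1477))*(127108 + (-510938 + 1700685))) = 1/(249508 + (-4846349 + (1627 - 1*2175625 - 76804))*(127108 + 1189747)) = 1/(249508 + (-4846349 + (1627 - 2175625 - 76804))*1316855) = 1/(249508 + (-4846349 - 2250802)*1316855) = 1/(249508 - 7097151*1316855) = 1/(249508 - 9345918780105) = 1/(-9345918530597) = -1/9345918530597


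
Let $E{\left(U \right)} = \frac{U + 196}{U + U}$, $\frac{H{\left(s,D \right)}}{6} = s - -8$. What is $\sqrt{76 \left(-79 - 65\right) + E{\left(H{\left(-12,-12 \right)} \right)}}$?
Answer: $\frac{i \sqrt{394113}}{6} \approx 104.63 i$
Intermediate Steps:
$H{\left(s,D \right)} = 48 + 6 s$ ($H{\left(s,D \right)} = 6 \left(s - -8\right) = 6 \left(s + 8\right) = 6 \left(8 + s\right) = 48 + 6 s$)
$E{\left(U \right)} = \frac{196 + U}{2 U}$
$\sqrt{76 \left(-79 - 65\right) + E{\left(H{\left(-12,-12 \right)} \right)}} = \sqrt{76 \left(-79 - 65\right) + \frac{196 + \left(48 + 6 \left(-12\right)\right)}{2 \left(48 + 6 \left(-12\right)\right)}} = \sqrt{76 \left(-144\right) + \frac{196 + \left(48 - 72\right)}{2 \left(48 - 72\right)}} = \sqrt{-10944 + \frac{196 - 24}{2 \left(-24\right)}} = \sqrt{-10944 + \frac{1}{2} \left(- \frac{1}{24}\right) 172} = \sqrt{-10944 - \frac{43}{12}} = \sqrt{- \frac{131371}{12}} = \frac{i \sqrt{394113}}{6}$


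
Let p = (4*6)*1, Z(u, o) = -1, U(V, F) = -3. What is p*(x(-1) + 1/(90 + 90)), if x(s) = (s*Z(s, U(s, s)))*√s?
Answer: 2/15 + 24*I ≈ 0.13333 + 24.0*I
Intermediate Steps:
p = 24 (p = 24*1 = 24)
x(s) = -s^(3/2) (x(s) = (s*(-1))*√s = (-s)*√s = -s^(3/2))
p*(x(-1) + 1/(90 + 90)) = 24*(-(-1)^(3/2) + 1/(90 + 90)) = 24*(-(-1)*I + 1/180) = 24*(I + 1/180) = 24*(1/180 + I) = 2/15 + 24*I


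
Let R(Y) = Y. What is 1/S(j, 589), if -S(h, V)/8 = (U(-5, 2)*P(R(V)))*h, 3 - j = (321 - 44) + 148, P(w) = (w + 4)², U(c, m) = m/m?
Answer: 1/1187167024 ≈ 8.4234e-10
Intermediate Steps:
U(c, m) = 1
P(w) = (4 + w)²
j = -422 (j = 3 - ((321 - 44) + 148) = 3 - (277 + 148) = 3 - 1*425 = 3 - 425 = -422)
S(h, V) = -8*h*(4 + V)² (S(h, V) = -8*1*(4 + V)²*h = -8*(4 + V)²*h = -8*h*(4 + V)²)
1/S(j, 589) = 1/(-8*(-422)*(4 + 589)²) = 1/(-8*(-422)*593²) = 1/(-8*(-422)*351649) = 1/1187167024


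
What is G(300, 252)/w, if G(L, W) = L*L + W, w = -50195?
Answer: -90252/50195 ≈ -1.7980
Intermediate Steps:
G(L, W) = W + L² (G(L, W) = L² + W = W + L²)
G(300, 252)/w = (252 + 300²)/(-50195) = (252 + 90000)*(-1/50195) = 90252*(-1/50195) = -90252/50195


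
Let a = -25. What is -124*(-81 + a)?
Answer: 13144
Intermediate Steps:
-124*(-81 + a) = -124*(-81 - 25) = -124*(-106) = 13144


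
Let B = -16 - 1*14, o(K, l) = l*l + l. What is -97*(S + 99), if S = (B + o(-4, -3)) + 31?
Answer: -10282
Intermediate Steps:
o(K, l) = l + l**2 (o(K, l) = l**2 + l = l + l**2)
B = -30 (B = -16 - 14 = -30)
S = 7 (S = (-30 - 3*(1 - 3)) + 31 = (-30 - 3*(-2)) + 31 = (-30 + 6) + 31 = -24 + 31 = 7)
-97*(S + 99) = -97*(7 + 99) = -97*106 = -10282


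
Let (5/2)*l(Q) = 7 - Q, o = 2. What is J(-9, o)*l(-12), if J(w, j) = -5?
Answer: -38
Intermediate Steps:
l(Q) = 14/5 - 2*Q/5 (l(Q) = 2*(7 - Q)/5 = 14/5 - 2*Q/5)
J(-9, o)*l(-12) = -5*(14/5 - ⅖*(-12)) = -5*(14/5 + 24/5) = -5*38/5 = -38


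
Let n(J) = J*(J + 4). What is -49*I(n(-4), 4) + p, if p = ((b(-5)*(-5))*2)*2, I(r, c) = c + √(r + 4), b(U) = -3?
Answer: -234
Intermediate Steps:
n(J) = J*(4 + J)
I(r, c) = c + √(4 + r)
p = 60 (p = (-3*(-5)*2)*2 = (15*2)*2 = 30*2 = 60)
-49*I(n(-4), 4) + p = -49*(4 + √(4 - 4*(4 - 4))) + 60 = -49*(4 + √(4 - 4*0)) + 60 = -49*(4 + √(4 + 0)) + 60 = -49*(4 + √4) + 60 = -49*(4 + 2) + 60 = -49*6 + 60 = -294 + 60 = -234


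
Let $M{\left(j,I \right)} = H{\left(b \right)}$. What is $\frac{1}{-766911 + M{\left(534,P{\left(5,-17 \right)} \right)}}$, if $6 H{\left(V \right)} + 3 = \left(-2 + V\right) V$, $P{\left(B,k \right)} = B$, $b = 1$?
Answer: $- \frac{3}{2300735} \approx -1.3039 \cdot 10^{-6}$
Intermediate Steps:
$H{\left(V \right)} = - \frac{1}{2} + \frac{V \left(-2 + V\right)}{6}$ ($H{\left(V \right)} = - \frac{1}{2} + \frac{\left(-2 + V\right) V}{6} = - \frac{1}{2} + \frac{V \left(-2 + V\right)}{6}$)
$M{\left(j,I \right)} = - \frac{2}{3}$ ($M{\left(j,I \right)} = - \frac{1}{2} - \frac{1}{3} + \frac{1^{2}}{6} = - \frac{1}{2} - \frac{1}{3} + \frac{1}{6} \cdot 1 = - \frac{1}{2} - \frac{1}{3} + \frac{1}{6} = - \frac{2}{3}$)
$\frac{1}{-766911 + M{\left(534,P{\left(5,-17 \right)} \right)}} = \frac{1}{-766911 - \frac{2}{3}} = \frac{1}{- \frac{2300735}{3}} = - \frac{3}{2300735}$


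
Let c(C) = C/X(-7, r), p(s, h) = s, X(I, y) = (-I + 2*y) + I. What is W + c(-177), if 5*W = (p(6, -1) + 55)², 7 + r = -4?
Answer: 82747/110 ≈ 752.25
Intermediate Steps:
r = -11 (r = -7 - 4 = -11)
X(I, y) = 2*y
W = 3721/5 (W = (6 + 55)²/5 = (⅕)*61² = (⅕)*3721 = 3721/5 ≈ 744.20)
c(C) = -C/22 (c(C) = C/((2*(-11))) = C/(-22) = C*(-1/22) = -C/22)
W + c(-177) = 3721/5 - 1/22*(-177) = 3721/5 + 177/22 = 82747/110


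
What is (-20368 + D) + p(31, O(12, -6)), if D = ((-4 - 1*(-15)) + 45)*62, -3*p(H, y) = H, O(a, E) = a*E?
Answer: -50719/3 ≈ -16906.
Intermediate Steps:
O(a, E) = E*a
p(H, y) = -H/3
D = 3472 (D = ((-4 + 15) + 45)*62 = (11 + 45)*62 = 56*62 = 3472)
(-20368 + D) + p(31, O(12, -6)) = (-20368 + 3472) - ⅓*31 = -16896 - 31/3 = -50719/3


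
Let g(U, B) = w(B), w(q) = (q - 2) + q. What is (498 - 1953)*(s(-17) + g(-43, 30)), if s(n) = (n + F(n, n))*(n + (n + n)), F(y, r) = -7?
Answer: -1865310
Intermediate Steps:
w(q) = -2 + 2*q (w(q) = (-2 + q) + q = -2 + 2*q)
g(U, B) = -2 + 2*B
s(n) = 3*n*(-7 + n) (s(n) = (n - 7)*(n + (n + n)) = (-7 + n)*(n + 2*n) = (-7 + n)*(3*n) = 3*n*(-7 + n))
(498 - 1953)*(s(-17) + g(-43, 30)) = (498 - 1953)*(3*(-17)*(-7 - 17) + (-2 + 2*30)) = -1455*(3*(-17)*(-24) + (-2 + 60)) = -1455*(1224 + 58) = -1455*1282 = -1865310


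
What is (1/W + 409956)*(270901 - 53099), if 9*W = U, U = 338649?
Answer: 10079236908414102/112883 ≈ 8.9289e+10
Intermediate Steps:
W = 112883/3 (W = (⅑)*338649 = 112883/3 ≈ 37628.)
(1/W + 409956)*(270901 - 53099) = (1/(112883/3) + 409956)*(270901 - 53099) = (3/112883 + 409956)*217802 = (46277063151/112883)*217802 = 10079236908414102/112883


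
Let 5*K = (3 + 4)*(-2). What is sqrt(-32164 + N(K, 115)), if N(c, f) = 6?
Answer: I*sqrt(32158) ≈ 179.33*I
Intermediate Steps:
K = -14/5 (K = ((3 + 4)*(-2))/5 = (7*(-2))/5 = (1/5)*(-14) = -14/5 ≈ -2.8000)
sqrt(-32164 + N(K, 115)) = sqrt(-32164 + 6) = sqrt(-32158) = I*sqrt(32158)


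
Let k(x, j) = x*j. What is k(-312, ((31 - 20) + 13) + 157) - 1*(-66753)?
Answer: 10281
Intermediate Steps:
k(x, j) = j*x
k(-312, ((31 - 20) + 13) + 157) - 1*(-66753) = (((31 - 20) + 13) + 157)*(-312) - 1*(-66753) = ((11 + 13) + 157)*(-312) + 66753 = (24 + 157)*(-312) + 66753 = 181*(-312) + 66753 = -56472 + 66753 = 10281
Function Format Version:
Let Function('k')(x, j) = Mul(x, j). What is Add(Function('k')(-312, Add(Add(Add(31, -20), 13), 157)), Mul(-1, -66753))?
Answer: 10281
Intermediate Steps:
Function('k')(x, j) = Mul(j, x)
Add(Function('k')(-312, Add(Add(Add(31, -20), 13), 157)), Mul(-1, -66753)) = Add(Mul(Add(Add(Add(31, -20), 13), 157), -312), Mul(-1, -66753)) = Add(Mul(Add(Add(11, 13), 157), -312), 66753) = Add(Mul(Add(24, 157), -312), 66753) = Add(Mul(181, -312), 66753) = Add(-56472, 66753) = 10281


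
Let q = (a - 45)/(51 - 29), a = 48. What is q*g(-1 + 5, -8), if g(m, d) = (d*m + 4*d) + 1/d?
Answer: -1539/176 ≈ -8.7443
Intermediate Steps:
q = 3/22 (q = (48 - 45)/(51 - 29) = 3/22 ≈ 0.13636)
g(m, d) = 1/d + 4*d + d*m (g(m, d) = (4*d + d*m) + 1/d = 1/d + 4*d + d*m)
q*g(-1 + 5, -8) = 3*((1 + (-8)²*(4 + (-1 + 5)))/(-8))/22 = 3*(-(1 + 64*(4 + 4))/8)/22 = 3*(-(1 + 64*8)/8)/22 = 3*(-(1 + 512)/8)/22 = 3*(-⅛*513)/22 = (3/22)*(-513/8) = -1539/176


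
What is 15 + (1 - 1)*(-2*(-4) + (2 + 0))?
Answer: 15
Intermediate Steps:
15 + (1 - 1)*(-2*(-4) + (2 + 0)) = 15 + 0*(8 + 2) = 15 + 0*10 = 15 + 0 = 15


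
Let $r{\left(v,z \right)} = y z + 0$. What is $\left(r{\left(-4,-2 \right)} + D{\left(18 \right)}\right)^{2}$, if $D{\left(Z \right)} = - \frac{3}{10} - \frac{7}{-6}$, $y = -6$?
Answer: $\frac{37249}{225} \approx 165.55$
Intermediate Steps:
$D{\left(Z \right)} = \frac{13}{15}$ ($D{\left(Z \right)} = \left(-3\right) \frac{1}{10} - - \frac{7}{6} = - \frac{3}{10} + \frac{7}{6} = \frac{13}{15}$)
$r{\left(v,z \right)} = - 6 z$ ($r{\left(v,z \right)} = - 6 z + 0 = - 6 z$)
$\left(r{\left(-4,-2 \right)} + D{\left(18 \right)}\right)^{2} = \left(\left(-6\right) \left(-2\right) + \frac{13}{15}\right)^{2} = \left(12 + \frac{13}{15}\right)^{2} = \left(\frac{193}{15}\right)^{2} = \frac{37249}{225}$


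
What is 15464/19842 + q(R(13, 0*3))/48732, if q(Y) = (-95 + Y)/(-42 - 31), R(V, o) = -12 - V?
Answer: 2292273806/2941110213 ≈ 0.77939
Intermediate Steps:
q(Y) = 95/73 - Y/73 (q(Y) = (-95 + Y)/(-73) = (-95 + Y)*(-1/73) = 95/73 - Y/73)
15464/19842 + q(R(13, 0*3))/48732 = 15464/19842 + (95/73 - (-12 - 1*13)/73)/48732 = 15464*(1/19842) + (95/73 - (-12 - 13)/73)*(1/48732) = 7732/9921 + (95/73 - 1/73*(-25))*(1/48732) = 7732/9921 + (95/73 + 25/73)*(1/48732) = 7732/9921 + (120/73)*(1/48732) = 7732/9921 + 10/296453 = 2292273806/2941110213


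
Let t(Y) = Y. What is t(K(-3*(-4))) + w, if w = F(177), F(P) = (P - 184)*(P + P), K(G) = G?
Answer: -2466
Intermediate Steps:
F(P) = 2*P*(-184 + P) (F(P) = (-184 + P)*(2*P) = 2*P*(-184 + P))
w = -2478 (w = 2*177*(-184 + 177) = 2*177*(-7) = -2478)
t(K(-3*(-4))) + w = -3*(-4) - 2478 = 12 - 2478 = -2466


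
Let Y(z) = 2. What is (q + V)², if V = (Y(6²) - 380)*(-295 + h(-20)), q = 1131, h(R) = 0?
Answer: 12687994881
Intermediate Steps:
V = 111510 (V = (2 - 380)*(-295 + 0) = -378*(-295) = 111510)
(q + V)² = (1131 + 111510)² = 112641² = 12687994881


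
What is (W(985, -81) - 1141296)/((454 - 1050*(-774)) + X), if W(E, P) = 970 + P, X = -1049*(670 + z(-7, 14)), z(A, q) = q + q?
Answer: -1140407/80952 ≈ -14.087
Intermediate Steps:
z(A, q) = 2*q
X = -732202 (X = -1049*(670 + 2*14) = -1049*(670 + 28) = -1049*698 = -732202)
(W(985, -81) - 1141296)/((454 - 1050*(-774)) + X) = ((970 - 81) - 1141296)/((454 - 1050*(-774)) - 732202) = (889 - 1141296)/((454 + 812700) - 732202) = -1140407/(813154 - 732202) = -1140407/80952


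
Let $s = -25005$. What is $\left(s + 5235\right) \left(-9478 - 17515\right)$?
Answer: $533651610$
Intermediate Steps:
$\left(s + 5235\right) \left(-9478 - 17515\right) = \left(-25005 + 5235\right) \left(-9478 - 17515\right) = \left(-19770\right) \left(-26993\right) = 533651610$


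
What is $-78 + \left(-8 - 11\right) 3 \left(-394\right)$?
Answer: $22380$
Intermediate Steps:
$-78 + \left(-8 - 11\right) 3 \left(-394\right) = -78 + \left(-19\right) 3 \left(-394\right) = -78 - -22458 = -78 + 22458 = 22380$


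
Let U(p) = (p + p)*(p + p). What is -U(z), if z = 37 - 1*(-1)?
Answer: -5776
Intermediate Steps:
z = 38 (z = 37 + 1 = 38)
U(p) = 4*p² (U(p) = (2*p)*(2*p) = 4*p²)
-U(z) = -4*38² = -4*1444 = -1*5776 = -5776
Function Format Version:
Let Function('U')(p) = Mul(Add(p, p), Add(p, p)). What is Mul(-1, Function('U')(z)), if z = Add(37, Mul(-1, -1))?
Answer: -5776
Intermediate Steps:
z = 38 (z = Add(37, 1) = 38)
Function('U')(p) = Mul(4, Pow(p, 2)) (Function('U')(p) = Mul(Mul(2, p), Mul(2, p)) = Mul(4, Pow(p, 2)))
Mul(-1, Function('U')(z)) = Mul(-1, Mul(4, Pow(38, 2))) = Mul(-1, Mul(4, 1444)) = Mul(-1, 5776) = -5776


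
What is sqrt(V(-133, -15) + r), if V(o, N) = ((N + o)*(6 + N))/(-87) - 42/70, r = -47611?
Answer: I*sqrt(1001355790)/145 ≈ 218.24*I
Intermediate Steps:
V(o, N) = -3/5 - (6 + N)*(N + o)/87 (V(o, N) = ((6 + N)*(N + o))*(-1/87) - 42*1/70 = -(6 + N)*(N + o)/87 - 3/5 = -3/5 - (6 + N)*(N + o)/87)
sqrt(V(-133, -15) + r) = sqrt((-3/5 - 2/29*(-15) - 2/29*(-133) - 1/87*(-15)**2 - 1/87*(-15)*(-133)) - 47611) = sqrt((-3/5 + 30/29 + 266/29 - 1/87*225 - 665/29) - 47611) = sqrt((-3/5 + 30/29 + 266/29 - 75/29 - 665/29) - 47611) = sqrt(-2307/145 - 47611) = sqrt(-6905902/145) = I*sqrt(1001355790)/145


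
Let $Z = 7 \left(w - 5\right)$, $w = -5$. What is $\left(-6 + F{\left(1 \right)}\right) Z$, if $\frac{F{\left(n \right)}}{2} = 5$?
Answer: $-280$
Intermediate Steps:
$F{\left(n \right)} = 10$ ($F{\left(n \right)} = 2 \cdot 5 = 10$)
$Z = -70$ ($Z = 7 \left(-5 - 5\right) = 7 \left(-10\right) = -70$)
$\left(-6 + F{\left(1 \right)}\right) Z = \left(-6 + 10\right) \left(-70\right) = 4 \left(-70\right) = -280$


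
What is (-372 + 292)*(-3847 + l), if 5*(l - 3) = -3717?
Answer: 366992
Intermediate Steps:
l = -3702/5 (l = 3 + (⅕)*(-3717) = 3 - 3717/5 = -3702/5 ≈ -740.40)
(-372 + 292)*(-3847 + l) = (-372 + 292)*(-3847 - 3702/5) = -80*(-22937/5) = 366992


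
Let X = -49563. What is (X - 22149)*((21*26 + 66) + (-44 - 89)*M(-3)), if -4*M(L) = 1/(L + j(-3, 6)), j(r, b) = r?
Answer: -43490340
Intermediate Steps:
M(L) = -1/(4*(-3 + L)) (M(L) = -1/(4*(L - 3)) = -1/(4*(-3 + L)))
(X - 22149)*((21*26 + 66) + (-44 - 89)*M(-3)) = (-49563 - 22149)*((21*26 + 66) + (-44 - 89)*(-1/(-12 + 4*(-3)))) = -71712*((546 + 66) - (-133)/(-12 - 12)) = -71712*(612 - (-133)/(-24)) = -71712*(612 - (-133)*(-1)/24) = -71712*(612 - 133*1/24) = -71712*(612 - 133/24) = -71712*14555/24 = -43490340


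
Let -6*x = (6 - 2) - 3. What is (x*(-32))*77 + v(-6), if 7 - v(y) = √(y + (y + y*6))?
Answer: 1253/3 - 4*I*√3 ≈ 417.67 - 6.9282*I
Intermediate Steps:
v(y) = 7 - 2*√2*√y (v(y) = 7 - √(y + (y + y*6)) = 7 - √(y + (y + 6*y)) = 7 - √(y + 7*y) = 7 - √(8*y) = 7 - 2*√2*√y)
x = -⅙ (x = -((6 - 2) - 3)/6 = -(4 - 3)/6 = -⅙*1 = -⅙ ≈ -0.16667)
(x*(-32))*77 + v(-6) = -⅙*(-32)*77 + (7 - 2*√2*√(-6)) = (16/3)*77 + (7 - 2*√2*I*√6) = 1232/3 + (7 - 4*I*√3) = 1253/3 - 4*I*√3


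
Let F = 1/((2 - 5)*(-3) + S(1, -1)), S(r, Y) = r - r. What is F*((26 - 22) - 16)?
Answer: -4/3 ≈ -1.3333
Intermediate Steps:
S(r, Y) = 0
F = ⅑ (F = 1/((2 - 5)*(-3) + 0) = 1/(-3*(-3) + 0) = 1/(9 + 0) = 1/9 = ⅑ ≈ 0.11111)
F*((26 - 22) - 16) = ((26 - 22) - 16)/9 = (4 - 16)/9 = (⅑)*(-12) = -4/3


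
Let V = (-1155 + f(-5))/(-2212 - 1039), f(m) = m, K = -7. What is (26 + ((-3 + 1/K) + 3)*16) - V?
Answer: 531546/22757 ≈ 23.357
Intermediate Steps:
V = 1160/3251 (V = (-1155 - 5)/(-2212 - 1039) = -1160/(-3251) = -1160*(-1/3251) = 1160/3251 ≈ 0.35681)
(26 + ((-3 + 1/K) + 3)*16) - V = (26 + ((-3 + 1/(-7)) + 3)*16) - 1*1160/3251 = (26 + ((-3 - 1/7) + 3)*16) - 1160/3251 = (26 + (-22/7 + 3)*16) - 1160/3251 = (26 - 1/7*16) - 1160/3251 = (26 - 16/7) - 1160/3251 = 166/7 - 1160/3251 = 531546/22757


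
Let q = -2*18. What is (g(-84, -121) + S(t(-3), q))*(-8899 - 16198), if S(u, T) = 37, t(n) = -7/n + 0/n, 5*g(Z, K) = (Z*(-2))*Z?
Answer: 349525919/5 ≈ 6.9905e+7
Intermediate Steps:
g(Z, K) = -2*Z²/5 (g(Z, K) = ((Z*(-2))*Z)/5 = ((-2*Z)*Z)/5 = (-2*Z²)/5 = -2*Z²/5)
t(n) = -7/n (t(n) = -7/n + 0 = -7/n)
q = -36
(g(-84, -121) + S(t(-3), q))*(-8899 - 16198) = (-⅖*(-84)² + 37)*(-8899 - 16198) = (-⅖*7056 + 37)*(-25097) = (-14112/5 + 37)*(-25097) = -13927/5*(-25097) = 349525919/5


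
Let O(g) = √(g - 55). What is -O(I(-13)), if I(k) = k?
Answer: -2*I*√17 ≈ -8.2462*I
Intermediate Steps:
O(g) = √(-55 + g)
-O(I(-13)) = -√(-55 - 13) = -√(-68) = -2*I*√17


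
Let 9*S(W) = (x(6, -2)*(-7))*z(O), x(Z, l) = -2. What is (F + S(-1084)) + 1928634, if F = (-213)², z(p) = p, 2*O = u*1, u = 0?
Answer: 1974003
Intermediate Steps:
O = 0 (O = (0*1)/2 = (½)*0 = 0)
F = 45369
S(W) = 0 (S(W) = (-2*(-7)*0)/9 = (14*0)/9 = (⅑)*0 = 0)
(F + S(-1084)) + 1928634 = (45369 + 0) + 1928634 = 45369 + 1928634 = 1974003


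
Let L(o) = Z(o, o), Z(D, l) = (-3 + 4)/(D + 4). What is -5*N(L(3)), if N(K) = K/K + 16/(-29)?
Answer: -65/29 ≈ -2.2414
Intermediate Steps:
Z(D, l) = 1/(4 + D)
L(o) = 1/(4 + o)
N(K) = 13/29 (N(K) = 1 + 16*(-1/29) = 1 - 16/29 = 13/29)
-5*N(L(3)) = -5*13/29 = -65/29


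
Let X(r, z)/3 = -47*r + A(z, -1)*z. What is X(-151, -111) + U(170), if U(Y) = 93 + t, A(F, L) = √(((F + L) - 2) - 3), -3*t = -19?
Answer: 64171/3 - 999*I*√13 ≈ 21390.0 - 3601.9*I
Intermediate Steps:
t = 19/3 (t = -⅓*(-19) = 19/3 ≈ 6.3333)
A(F, L) = √(-5 + F + L) (A(F, L) = √((-2 + F + L) - 3) = √(-5 + F + L))
X(r, z) = -141*r + 3*z*√(-6 + z) (X(r, z) = 3*(-47*r + √(-5 + z - 1)*z) = 3*(-47*r + √(-6 + z)*z) = 3*(-47*r + z*√(-6 + z)) = -141*r + 3*z*√(-6 + z))
U(Y) = 298/3 (U(Y) = 93 + 19/3 = 298/3)
X(-151, -111) + U(170) = (-141*(-151) + 3*(-111)*√(-6 - 111)) + 298/3 = (21291 + 3*(-111)*√(-117)) + 298/3 = (21291 + 3*(-111)*(3*I*√13)) + 298/3 = (21291 - 999*I*√13) + 298/3 = 64171/3 - 999*I*√13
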